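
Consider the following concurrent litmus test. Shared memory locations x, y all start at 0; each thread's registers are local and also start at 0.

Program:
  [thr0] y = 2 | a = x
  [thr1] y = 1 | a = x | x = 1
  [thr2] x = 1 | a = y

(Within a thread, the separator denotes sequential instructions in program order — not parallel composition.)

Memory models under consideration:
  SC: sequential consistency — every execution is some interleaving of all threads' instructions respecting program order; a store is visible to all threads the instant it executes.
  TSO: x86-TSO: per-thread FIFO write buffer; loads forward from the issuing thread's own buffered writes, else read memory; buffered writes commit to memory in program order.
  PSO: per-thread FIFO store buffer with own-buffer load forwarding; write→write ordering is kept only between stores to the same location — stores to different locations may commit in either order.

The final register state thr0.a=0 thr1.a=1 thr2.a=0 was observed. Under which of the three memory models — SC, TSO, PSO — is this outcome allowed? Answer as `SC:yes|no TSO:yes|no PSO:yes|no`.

SC:no TSO:yes PSO:yes

outcome vector order: (thr0.a,thr1.a,thr2.a)
SC: 9 outcomes — {0/0/1, 0/0/2, 0/1/1, 0/1/2, 1/0/1, 1/0/2, 1/1/0, 1/1/1, 1/1/2}
TSO: 12 outcomes — {0/0/0, 0/0/1, 0/0/2, 0/1/0, 0/1/1, 0/1/2, 1/0/0, 1/0/1, 1/0/2, 1/1/0, 1/1/1, 1/1/2}
PSO: 12 outcomes — {0/0/0, 0/0/1, 0/0/2, 0/1/0, 0/1/1, 0/1/2, 1/0/0, 1/0/1, 1/0/2, 1/1/0, 1/1/1, 1/1/2}
target 0/1/0 ∈ {TSO,PSO}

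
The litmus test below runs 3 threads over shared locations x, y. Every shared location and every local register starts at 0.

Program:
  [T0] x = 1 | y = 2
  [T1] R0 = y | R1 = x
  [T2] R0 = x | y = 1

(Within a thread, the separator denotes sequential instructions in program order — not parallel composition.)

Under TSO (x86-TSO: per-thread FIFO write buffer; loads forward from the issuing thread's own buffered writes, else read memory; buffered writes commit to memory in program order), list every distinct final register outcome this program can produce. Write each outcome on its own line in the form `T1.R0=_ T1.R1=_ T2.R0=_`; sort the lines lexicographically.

T1.R0=0 T1.R1=0 T2.R0=0
T1.R0=0 T1.R1=0 T2.R0=1
T1.R0=0 T1.R1=1 T2.R0=0
T1.R0=0 T1.R1=1 T2.R0=1
T1.R0=1 T1.R1=0 T2.R0=0
T1.R0=1 T1.R1=1 T2.R0=0
T1.R0=1 T1.R1=1 T2.R0=1
T1.R0=2 T1.R1=1 T2.R0=0
T1.R0=2 T1.R1=1 T2.R0=1

outcome vector order: (T1.R0,T1.R1,T2.R0)
|TSO outcomes| = 9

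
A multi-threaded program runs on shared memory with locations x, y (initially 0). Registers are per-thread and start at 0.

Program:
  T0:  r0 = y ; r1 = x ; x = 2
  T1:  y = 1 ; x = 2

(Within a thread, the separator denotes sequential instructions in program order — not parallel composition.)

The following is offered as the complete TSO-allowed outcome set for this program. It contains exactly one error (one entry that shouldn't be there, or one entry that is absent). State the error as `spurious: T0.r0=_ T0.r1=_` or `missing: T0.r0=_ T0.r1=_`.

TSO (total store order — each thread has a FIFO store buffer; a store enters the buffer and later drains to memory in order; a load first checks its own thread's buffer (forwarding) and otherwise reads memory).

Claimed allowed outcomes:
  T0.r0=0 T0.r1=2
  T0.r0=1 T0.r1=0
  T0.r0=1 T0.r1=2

outcome vector order: (T0.r0,T0.r1)
[TSO] allowed = {00, 02, 10, 12}
TSO∖claimed = {00}

missing: T0.r0=0 T0.r1=0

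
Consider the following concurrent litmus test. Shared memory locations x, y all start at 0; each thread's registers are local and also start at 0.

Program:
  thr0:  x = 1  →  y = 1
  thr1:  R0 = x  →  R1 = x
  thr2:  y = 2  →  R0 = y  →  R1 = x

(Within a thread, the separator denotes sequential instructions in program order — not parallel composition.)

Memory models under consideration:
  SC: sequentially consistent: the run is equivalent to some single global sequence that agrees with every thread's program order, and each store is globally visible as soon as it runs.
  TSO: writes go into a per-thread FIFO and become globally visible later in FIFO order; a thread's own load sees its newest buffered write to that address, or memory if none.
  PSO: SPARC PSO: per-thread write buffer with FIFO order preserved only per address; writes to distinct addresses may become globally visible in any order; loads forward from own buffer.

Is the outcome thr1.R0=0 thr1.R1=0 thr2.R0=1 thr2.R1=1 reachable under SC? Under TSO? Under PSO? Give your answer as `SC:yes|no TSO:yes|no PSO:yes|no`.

SC:yes TSO:yes PSO:yes

outcome vector order: (thr1.R0,thr1.R1,thr2.R0,thr2.R1)
SC (9): (0,0,1,1) (0,0,2,0) (0,0,2,1) (0,1,1,1) (0,1,2,0) (0,1,2,1) (1,1,1,1) (1,1,2,0) (1,1,2,1)
TSO (9): (0,0,1,1) (0,0,2,0) (0,0,2,1) (0,1,1,1) (0,1,2,0) (0,1,2,1) (1,1,1,1) (1,1,2,0) (1,1,2,1)
PSO (12): (0,0,1,0) (0,0,1,1) (0,0,2,0) (0,0,2,1) (0,1,1,0) (0,1,1,1) (0,1,2,0) (0,1,2,1) (1,1,1,0) (1,1,1,1) (1,1,2,0) (1,1,2,1)
target (0,0,1,1) ∈ {SC,TSO,PSO}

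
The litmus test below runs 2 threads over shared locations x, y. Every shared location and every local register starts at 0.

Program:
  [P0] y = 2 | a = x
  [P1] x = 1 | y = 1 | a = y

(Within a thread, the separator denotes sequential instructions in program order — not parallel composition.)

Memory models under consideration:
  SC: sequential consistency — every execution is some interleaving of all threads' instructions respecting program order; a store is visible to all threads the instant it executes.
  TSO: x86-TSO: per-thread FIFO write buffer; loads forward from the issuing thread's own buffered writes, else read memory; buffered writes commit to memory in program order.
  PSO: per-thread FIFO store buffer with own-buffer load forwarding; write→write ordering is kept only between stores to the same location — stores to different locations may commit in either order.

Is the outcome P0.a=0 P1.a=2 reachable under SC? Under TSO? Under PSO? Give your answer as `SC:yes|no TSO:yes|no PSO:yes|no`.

SC:no TSO:yes PSO:yes

outcome vector order: (P0.a,P1.a)
[SC] allowed = {0/1; 1/1; 1/2}
[TSO] allowed = {0/1; 0/2; 1/1; 1/2}
[PSO] allowed = {0/1; 0/2; 1/1; 1/2}
target 0/2 ∈ {TSO,PSO}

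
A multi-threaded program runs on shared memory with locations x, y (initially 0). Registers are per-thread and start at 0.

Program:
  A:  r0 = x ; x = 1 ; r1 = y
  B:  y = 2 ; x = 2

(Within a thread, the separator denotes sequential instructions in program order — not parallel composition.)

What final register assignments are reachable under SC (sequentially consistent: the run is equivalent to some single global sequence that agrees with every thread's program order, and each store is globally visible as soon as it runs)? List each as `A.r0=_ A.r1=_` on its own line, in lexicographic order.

outcome vector order: (A.r0,A.r1)
|SC outcomes| = 3

A.r0=0 A.r1=0
A.r0=0 A.r1=2
A.r0=2 A.r1=2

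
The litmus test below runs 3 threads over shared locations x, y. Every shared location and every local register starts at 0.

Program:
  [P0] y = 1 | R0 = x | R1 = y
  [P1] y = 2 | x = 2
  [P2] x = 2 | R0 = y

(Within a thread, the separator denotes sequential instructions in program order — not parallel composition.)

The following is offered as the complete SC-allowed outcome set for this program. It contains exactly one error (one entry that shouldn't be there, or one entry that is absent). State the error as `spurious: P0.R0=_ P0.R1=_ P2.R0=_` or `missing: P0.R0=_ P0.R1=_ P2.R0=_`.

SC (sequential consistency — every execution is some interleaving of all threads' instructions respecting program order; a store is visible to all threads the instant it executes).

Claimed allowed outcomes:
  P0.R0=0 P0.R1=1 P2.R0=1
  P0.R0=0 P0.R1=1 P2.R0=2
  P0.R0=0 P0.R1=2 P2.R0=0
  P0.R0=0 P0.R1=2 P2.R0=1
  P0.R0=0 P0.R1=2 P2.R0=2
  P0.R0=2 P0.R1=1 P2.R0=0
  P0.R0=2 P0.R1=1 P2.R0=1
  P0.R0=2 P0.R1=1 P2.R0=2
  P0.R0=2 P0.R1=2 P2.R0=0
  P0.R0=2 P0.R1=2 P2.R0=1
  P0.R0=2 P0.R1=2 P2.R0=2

outcome vector order: (P0.R0,P0.R1,P2.R0)
SC: 10 outcomes — {(0,1,1) (0,1,2) (0,2,1) (0,2,2) (2,1,0) (2,1,1) (2,1,2) (2,2,0) (2,2,1) (2,2,2)}
claimed∖SC = {(0,2,0)}

spurious: P0.R0=0 P0.R1=2 P2.R0=0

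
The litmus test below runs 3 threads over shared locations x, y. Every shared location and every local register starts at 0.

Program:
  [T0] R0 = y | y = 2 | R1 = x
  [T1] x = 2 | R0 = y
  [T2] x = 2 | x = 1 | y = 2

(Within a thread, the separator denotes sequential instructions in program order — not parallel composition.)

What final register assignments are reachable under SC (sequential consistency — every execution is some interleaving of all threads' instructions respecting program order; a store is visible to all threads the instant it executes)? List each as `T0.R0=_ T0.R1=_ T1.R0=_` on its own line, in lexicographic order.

T0.R0=0 T0.R1=0 T1.R0=2
T0.R0=0 T0.R1=1 T1.R0=0
T0.R0=0 T0.R1=1 T1.R0=2
T0.R0=0 T0.R1=2 T1.R0=0
T0.R0=0 T0.R1=2 T1.R0=2
T0.R0=2 T0.R1=1 T1.R0=0
T0.R0=2 T0.R1=1 T1.R0=2
T0.R0=2 T0.R1=2 T1.R0=0
T0.R0=2 T0.R1=2 T1.R0=2

outcome vector order: (T0.R0,T0.R1,T1.R0)
|SC outcomes| = 9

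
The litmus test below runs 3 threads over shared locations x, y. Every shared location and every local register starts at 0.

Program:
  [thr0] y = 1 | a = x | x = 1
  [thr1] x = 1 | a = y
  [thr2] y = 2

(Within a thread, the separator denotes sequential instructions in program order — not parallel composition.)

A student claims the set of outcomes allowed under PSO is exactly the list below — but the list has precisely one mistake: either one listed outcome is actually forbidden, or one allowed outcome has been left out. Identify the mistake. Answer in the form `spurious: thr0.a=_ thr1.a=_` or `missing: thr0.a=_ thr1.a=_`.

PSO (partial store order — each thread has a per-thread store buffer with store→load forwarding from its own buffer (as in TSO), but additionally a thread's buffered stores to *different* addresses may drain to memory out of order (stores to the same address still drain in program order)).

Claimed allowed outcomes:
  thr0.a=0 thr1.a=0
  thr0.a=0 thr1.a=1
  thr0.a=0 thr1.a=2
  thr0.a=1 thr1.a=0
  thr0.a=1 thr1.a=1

missing: thr0.a=1 thr1.a=2

outcome vector order: (thr0.a,thr1.a)
PSO: 6 outcomes — {0/0 0/1 0/2 1/0 1/1 1/2}
PSO∖claimed = {1/2}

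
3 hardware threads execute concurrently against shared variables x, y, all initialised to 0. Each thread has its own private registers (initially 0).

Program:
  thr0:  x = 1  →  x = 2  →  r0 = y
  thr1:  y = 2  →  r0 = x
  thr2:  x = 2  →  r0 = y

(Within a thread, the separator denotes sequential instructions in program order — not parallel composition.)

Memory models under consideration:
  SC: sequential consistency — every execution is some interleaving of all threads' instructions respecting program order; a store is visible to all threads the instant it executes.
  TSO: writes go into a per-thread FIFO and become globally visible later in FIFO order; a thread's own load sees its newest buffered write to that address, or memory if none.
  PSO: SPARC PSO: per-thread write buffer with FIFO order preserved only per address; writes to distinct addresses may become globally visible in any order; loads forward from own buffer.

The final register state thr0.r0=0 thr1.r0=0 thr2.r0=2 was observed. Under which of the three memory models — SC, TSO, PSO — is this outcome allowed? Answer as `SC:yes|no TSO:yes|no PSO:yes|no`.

outcome vector order: (thr0.r0,thr1.r0,thr2.r0)
SC: 7 outcomes — {0/2/0, 0/2/2, 2/0/2, 2/1/0, 2/1/2, 2/2/0, 2/2/2}
TSO: 12 outcomes — {0/0/0, 0/0/2, 0/1/0, 0/1/2, 0/2/0, 0/2/2, 2/0/0, 2/0/2, 2/1/0, 2/1/2, 2/2/0, 2/2/2}
PSO: 12 outcomes — {0/0/0, 0/0/2, 0/1/0, 0/1/2, 0/2/0, 0/2/2, 2/0/0, 2/0/2, 2/1/0, 2/1/2, 2/2/0, 2/2/2}
target 0/0/2 ∈ {TSO,PSO}

SC:no TSO:yes PSO:yes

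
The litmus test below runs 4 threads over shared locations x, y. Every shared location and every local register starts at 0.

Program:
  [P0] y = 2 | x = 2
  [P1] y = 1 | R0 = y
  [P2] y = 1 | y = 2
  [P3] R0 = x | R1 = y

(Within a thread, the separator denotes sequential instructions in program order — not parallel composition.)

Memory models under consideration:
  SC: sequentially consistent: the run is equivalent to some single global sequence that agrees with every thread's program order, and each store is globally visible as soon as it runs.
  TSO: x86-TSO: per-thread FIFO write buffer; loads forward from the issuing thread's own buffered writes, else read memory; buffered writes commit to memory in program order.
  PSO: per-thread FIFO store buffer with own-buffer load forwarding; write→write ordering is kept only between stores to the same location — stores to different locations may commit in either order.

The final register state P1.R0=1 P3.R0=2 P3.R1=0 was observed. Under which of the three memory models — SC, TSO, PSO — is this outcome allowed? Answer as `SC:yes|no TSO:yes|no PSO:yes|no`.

SC:no TSO:no PSO:yes

outcome vector order: (P1.R0,P3.R0,P3.R1)
under SC → <1 0 0>, <1 0 1>, <1 0 2>, <1 2 1>, <1 2 2>, <2 0 0>, <2 0 1>, <2 0 2>, <2 2 1>, <2 2 2>
under TSO → <1 0 0>, <1 0 1>, <1 0 2>, <1 2 1>, <1 2 2>, <2 0 0>, <2 0 1>, <2 0 2>, <2 2 1>, <2 2 2>
under PSO → <1 0 0>, <1 0 1>, <1 0 2>, <1 2 0>, <1 2 1>, <1 2 2>, <2 0 0>, <2 0 1>, <2 0 2>, <2 2 0>, <2 2 1>, <2 2 2>
target <1 2 0> ∈ {PSO}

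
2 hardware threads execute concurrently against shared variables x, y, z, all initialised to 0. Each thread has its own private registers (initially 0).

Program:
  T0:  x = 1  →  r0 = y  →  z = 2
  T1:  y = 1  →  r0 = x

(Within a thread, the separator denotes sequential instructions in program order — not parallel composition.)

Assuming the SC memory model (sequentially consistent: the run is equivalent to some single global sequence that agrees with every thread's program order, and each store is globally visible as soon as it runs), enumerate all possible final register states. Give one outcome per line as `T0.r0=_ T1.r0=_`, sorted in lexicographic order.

outcome vector order: (T0.r0,T1.r0)
|SC outcomes| = 3

T0.r0=0 T1.r0=1
T0.r0=1 T1.r0=0
T0.r0=1 T1.r0=1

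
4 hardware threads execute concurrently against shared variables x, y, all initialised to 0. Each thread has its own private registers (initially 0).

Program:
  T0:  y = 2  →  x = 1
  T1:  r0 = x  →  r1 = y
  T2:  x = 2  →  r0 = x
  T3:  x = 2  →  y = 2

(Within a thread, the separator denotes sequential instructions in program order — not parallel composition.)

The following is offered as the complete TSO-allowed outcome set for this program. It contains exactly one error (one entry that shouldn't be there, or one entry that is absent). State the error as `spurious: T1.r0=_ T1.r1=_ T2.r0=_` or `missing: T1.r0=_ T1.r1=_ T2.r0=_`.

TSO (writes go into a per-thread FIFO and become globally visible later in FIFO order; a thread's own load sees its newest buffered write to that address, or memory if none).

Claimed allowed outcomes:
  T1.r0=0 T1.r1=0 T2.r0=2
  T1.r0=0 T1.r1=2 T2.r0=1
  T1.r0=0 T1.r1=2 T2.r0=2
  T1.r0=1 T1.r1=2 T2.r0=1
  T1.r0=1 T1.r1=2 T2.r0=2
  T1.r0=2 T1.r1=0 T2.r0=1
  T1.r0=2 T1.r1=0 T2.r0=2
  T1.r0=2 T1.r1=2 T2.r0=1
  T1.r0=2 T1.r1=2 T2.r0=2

outcome vector order: (T1.r0,T1.r1,T2.r0)
under TSO → 001 002 021 022 121 122 201 202 221 222
TSO∖claimed = {001}

missing: T1.r0=0 T1.r1=0 T2.r0=1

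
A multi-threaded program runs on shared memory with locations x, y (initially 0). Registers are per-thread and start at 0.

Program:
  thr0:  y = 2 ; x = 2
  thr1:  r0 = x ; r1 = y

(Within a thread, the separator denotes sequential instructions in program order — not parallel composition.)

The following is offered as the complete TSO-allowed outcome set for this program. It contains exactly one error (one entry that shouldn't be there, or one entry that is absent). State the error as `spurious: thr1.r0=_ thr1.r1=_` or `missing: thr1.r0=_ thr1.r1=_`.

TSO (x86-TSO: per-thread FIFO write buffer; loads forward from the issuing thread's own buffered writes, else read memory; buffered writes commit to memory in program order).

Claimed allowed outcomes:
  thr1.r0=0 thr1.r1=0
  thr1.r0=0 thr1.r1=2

outcome vector order: (thr1.r0,thr1.r1)
under TSO → <0 0>; <0 2>; <2 2>
TSO∖claimed = {<2 2>}

missing: thr1.r0=2 thr1.r1=2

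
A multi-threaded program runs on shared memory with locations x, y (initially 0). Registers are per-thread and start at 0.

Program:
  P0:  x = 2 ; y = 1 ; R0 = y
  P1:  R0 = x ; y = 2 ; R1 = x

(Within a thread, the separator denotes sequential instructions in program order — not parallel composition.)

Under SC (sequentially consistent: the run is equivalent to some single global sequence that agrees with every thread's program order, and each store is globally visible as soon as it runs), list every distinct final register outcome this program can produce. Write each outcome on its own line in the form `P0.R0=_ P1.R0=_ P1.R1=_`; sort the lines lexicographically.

outcome vector order: (P0.R0,P1.R0,P1.R1)
|SC outcomes| = 5

P0.R0=1 P1.R0=0 P1.R1=0
P0.R0=1 P1.R0=0 P1.R1=2
P0.R0=1 P1.R0=2 P1.R1=2
P0.R0=2 P1.R0=0 P1.R1=2
P0.R0=2 P1.R0=2 P1.R1=2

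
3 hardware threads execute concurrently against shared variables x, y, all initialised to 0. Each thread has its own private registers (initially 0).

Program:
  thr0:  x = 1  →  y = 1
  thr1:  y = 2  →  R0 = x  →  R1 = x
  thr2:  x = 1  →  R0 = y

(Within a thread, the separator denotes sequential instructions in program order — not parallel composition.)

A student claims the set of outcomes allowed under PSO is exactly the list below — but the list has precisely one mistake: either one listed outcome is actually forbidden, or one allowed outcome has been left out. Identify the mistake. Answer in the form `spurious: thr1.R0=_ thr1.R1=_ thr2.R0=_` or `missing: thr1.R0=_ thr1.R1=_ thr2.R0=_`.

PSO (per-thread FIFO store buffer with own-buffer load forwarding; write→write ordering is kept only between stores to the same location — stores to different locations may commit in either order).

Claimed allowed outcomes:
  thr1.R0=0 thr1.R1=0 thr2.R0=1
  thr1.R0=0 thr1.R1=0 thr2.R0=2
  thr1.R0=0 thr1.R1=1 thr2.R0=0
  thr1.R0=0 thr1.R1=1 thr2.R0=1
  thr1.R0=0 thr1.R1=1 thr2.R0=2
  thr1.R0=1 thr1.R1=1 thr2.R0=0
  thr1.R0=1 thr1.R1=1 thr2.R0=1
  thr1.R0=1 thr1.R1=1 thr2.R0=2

missing: thr1.R0=0 thr1.R1=0 thr2.R0=0

outcome vector order: (thr1.R0,thr1.R1,thr2.R0)
PSO: 9 outcomes — {(0,0,0) (0,0,1) (0,0,2) (0,1,0) (0,1,1) (0,1,2) (1,1,0) (1,1,1) (1,1,2)}
PSO∖claimed = {(0,0,0)}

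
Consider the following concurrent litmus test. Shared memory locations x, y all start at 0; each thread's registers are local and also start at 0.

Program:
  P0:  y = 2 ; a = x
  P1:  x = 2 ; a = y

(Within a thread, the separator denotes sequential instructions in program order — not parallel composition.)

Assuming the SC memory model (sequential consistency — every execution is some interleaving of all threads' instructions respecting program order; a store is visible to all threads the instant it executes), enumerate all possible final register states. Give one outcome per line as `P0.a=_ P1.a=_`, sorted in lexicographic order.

P0.a=0 P1.a=2
P0.a=2 P1.a=0
P0.a=2 P1.a=2

outcome vector order: (P0.a,P1.a)
|SC outcomes| = 3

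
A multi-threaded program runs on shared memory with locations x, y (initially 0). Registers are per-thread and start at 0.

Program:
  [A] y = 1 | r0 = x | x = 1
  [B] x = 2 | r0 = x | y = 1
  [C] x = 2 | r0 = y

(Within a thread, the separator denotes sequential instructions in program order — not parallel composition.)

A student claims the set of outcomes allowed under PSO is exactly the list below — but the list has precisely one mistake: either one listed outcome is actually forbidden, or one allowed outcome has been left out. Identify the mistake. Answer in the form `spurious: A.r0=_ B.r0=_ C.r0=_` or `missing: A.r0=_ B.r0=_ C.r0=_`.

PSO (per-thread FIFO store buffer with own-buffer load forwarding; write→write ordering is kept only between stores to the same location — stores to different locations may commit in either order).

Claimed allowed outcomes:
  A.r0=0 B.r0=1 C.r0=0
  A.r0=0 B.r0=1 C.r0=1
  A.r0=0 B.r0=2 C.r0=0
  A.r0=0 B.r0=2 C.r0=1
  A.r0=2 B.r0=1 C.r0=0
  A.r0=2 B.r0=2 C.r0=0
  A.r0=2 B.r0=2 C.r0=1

outcome vector order: (A.r0,B.r0,C.r0)
PSO: 8 outcomes — {010, 011, 020, 021, 210, 211, 220, 221}
PSO∖claimed = {211}

missing: A.r0=2 B.r0=1 C.r0=1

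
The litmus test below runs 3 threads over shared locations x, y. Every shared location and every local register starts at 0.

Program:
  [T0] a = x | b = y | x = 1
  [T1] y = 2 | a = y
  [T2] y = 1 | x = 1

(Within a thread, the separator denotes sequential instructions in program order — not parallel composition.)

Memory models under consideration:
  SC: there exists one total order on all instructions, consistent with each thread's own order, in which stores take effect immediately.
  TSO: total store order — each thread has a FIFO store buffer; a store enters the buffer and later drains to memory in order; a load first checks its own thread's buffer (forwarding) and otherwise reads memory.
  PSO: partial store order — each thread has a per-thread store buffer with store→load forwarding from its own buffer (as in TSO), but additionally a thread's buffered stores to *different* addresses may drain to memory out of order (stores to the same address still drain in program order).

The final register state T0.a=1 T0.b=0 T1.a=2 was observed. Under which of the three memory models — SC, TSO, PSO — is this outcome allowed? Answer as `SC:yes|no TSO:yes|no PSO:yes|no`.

outcome vector order: (T0.a,T0.b,T1.a)
SC (9): 001, 002, 011, 012, 021, 022, 111, 112, 122
TSO (9): 001, 002, 011, 012, 021, 022, 111, 112, 122
PSO (12): 001, 002, 011, 012, 021, 022, 101, 102, 111, 112, 121, 122
target 102 ∈ {PSO}

SC:no TSO:no PSO:yes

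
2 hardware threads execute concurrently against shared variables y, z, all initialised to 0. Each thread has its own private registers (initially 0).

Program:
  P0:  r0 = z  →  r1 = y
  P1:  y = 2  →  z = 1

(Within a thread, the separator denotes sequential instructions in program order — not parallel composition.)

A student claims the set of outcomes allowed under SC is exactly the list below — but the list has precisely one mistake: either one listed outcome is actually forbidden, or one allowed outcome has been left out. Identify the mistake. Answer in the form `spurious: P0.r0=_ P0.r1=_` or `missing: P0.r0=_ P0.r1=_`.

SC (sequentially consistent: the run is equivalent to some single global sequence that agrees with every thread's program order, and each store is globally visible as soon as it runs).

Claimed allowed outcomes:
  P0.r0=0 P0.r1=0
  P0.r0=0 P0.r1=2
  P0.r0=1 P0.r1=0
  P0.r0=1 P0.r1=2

outcome vector order: (P0.r0,P0.r1)
[SC] allowed = {(0,0); (0,2); (1,2)}
claimed∖SC = {(1,0)}

spurious: P0.r0=1 P0.r1=0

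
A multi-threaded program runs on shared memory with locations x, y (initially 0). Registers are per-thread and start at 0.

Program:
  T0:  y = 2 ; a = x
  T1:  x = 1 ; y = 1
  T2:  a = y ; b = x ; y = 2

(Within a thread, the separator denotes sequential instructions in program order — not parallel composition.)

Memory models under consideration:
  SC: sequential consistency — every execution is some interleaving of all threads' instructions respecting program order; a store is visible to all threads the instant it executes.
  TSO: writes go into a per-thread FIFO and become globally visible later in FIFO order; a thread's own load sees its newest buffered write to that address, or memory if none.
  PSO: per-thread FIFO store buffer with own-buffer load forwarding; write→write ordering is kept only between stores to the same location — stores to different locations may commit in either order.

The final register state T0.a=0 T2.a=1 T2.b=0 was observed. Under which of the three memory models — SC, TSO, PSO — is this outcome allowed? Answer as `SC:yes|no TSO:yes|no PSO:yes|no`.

outcome vector order: (T0.a,T2.a,T2.b)
SC: 10 outcomes — {000 001 011 020 021 100 101 111 120 121}
TSO: 10 outcomes — {000 001 011 020 021 100 101 111 120 121}
PSO: 12 outcomes — {000 001 010 011 020 021 100 101 110 111 120 121}
target 010 ∈ {PSO}

SC:no TSO:no PSO:yes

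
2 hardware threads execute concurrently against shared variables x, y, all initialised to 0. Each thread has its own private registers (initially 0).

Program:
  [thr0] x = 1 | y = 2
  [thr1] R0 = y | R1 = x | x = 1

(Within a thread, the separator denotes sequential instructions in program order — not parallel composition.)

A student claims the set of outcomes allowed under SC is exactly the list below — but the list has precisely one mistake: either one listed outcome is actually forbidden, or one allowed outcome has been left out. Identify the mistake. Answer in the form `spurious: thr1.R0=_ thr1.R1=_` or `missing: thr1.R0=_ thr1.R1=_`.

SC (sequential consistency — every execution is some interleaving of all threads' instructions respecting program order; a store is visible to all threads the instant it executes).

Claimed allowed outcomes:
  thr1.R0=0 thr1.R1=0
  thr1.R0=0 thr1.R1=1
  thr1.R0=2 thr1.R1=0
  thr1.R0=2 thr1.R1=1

outcome vector order: (thr1.R0,thr1.R1)
SC (3): 0/0; 0/1; 2/1
claimed∖SC = {2/0}

spurious: thr1.R0=2 thr1.R1=0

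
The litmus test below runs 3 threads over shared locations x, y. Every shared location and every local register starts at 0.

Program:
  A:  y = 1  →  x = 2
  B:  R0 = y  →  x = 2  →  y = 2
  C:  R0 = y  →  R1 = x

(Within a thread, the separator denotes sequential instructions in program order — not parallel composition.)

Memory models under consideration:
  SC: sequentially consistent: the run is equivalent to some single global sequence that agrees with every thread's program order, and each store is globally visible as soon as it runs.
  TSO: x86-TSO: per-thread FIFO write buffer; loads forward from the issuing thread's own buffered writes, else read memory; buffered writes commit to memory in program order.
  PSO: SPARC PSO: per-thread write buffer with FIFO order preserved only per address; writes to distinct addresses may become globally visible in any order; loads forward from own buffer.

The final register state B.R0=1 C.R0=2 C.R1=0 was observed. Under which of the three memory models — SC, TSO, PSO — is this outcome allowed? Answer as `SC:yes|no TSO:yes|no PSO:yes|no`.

SC:no TSO:no PSO:yes

outcome vector order: (B.R0,C.R0,C.R1)
SC: 10 outcomes — {000 002 010 012 022 100 102 110 112 122}
TSO: 10 outcomes — {000 002 010 012 022 100 102 110 112 122}
PSO: 12 outcomes — {000 002 010 012 020 022 100 102 110 112 120 122}
target 120 ∈ {PSO}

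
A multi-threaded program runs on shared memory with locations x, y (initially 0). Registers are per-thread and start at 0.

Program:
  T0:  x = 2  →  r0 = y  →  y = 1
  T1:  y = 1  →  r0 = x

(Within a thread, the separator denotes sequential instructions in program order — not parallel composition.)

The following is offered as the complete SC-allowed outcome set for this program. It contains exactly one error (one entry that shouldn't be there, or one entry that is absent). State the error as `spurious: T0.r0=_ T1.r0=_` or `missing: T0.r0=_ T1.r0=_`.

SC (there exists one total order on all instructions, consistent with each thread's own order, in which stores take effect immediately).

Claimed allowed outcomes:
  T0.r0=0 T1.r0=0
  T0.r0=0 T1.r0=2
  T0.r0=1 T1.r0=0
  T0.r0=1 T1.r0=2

outcome vector order: (T0.r0,T1.r0)
[SC] allowed = {<0 2>, <1 0>, <1 2>}
claimed∖SC = {<0 0>}

spurious: T0.r0=0 T1.r0=0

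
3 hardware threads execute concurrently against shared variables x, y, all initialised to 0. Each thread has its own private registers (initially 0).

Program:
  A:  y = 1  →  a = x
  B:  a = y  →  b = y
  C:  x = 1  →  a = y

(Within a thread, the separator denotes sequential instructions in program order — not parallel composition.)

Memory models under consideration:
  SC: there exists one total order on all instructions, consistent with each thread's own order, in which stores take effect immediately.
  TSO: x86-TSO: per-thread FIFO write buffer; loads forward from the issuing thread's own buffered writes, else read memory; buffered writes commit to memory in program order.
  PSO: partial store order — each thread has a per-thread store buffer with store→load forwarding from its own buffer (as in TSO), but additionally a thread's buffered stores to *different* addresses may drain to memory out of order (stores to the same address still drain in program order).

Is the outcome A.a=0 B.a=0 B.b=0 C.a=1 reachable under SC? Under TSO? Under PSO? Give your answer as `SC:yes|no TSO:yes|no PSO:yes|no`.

outcome vector order: (A.a,B.a,B.b,C.a)
SC (9): 0/0/0/1; 0/0/1/1; 0/1/1/1; 1/0/0/0; 1/0/0/1; 1/0/1/0; 1/0/1/1; 1/1/1/0; 1/1/1/1
TSO (12): 0/0/0/0; 0/0/0/1; 0/0/1/0; 0/0/1/1; 0/1/1/0; 0/1/1/1; 1/0/0/0; 1/0/0/1; 1/0/1/0; 1/0/1/1; 1/1/1/0; 1/1/1/1
PSO (12): 0/0/0/0; 0/0/0/1; 0/0/1/0; 0/0/1/1; 0/1/1/0; 0/1/1/1; 1/0/0/0; 1/0/0/1; 1/0/1/0; 1/0/1/1; 1/1/1/0; 1/1/1/1
target 0/0/0/1 ∈ {SC,TSO,PSO}

SC:yes TSO:yes PSO:yes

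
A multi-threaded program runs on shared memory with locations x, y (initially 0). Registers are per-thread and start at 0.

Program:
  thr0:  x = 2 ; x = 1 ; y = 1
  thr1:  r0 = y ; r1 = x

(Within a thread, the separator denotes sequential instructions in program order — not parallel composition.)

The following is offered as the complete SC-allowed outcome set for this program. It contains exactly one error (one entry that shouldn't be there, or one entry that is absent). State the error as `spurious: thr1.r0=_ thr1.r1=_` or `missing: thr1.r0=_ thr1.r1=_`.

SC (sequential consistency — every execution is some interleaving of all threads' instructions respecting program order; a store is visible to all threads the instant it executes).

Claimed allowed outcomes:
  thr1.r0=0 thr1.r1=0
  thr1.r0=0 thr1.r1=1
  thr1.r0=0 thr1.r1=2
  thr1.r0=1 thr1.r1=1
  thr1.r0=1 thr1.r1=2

spurious: thr1.r0=1 thr1.r1=2

outcome vector order: (thr1.r0,thr1.r1)
under SC → 0/0; 0/1; 0/2; 1/1
claimed∖SC = {1/2}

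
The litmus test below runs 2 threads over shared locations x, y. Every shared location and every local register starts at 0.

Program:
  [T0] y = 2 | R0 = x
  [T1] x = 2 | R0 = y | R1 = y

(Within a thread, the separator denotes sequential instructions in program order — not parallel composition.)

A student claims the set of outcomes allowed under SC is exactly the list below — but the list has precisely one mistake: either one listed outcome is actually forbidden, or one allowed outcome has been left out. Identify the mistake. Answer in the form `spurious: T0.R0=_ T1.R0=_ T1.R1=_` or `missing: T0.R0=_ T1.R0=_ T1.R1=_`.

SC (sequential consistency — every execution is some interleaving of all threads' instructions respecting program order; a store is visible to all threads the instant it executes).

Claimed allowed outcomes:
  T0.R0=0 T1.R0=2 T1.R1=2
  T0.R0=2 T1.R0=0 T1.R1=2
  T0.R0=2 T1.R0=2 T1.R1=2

outcome vector order: (T0.R0,T1.R0,T1.R1)
under SC → 0/2/2, 2/0/0, 2/0/2, 2/2/2
SC∖claimed = {2/0/0}

missing: T0.R0=2 T1.R0=0 T1.R1=0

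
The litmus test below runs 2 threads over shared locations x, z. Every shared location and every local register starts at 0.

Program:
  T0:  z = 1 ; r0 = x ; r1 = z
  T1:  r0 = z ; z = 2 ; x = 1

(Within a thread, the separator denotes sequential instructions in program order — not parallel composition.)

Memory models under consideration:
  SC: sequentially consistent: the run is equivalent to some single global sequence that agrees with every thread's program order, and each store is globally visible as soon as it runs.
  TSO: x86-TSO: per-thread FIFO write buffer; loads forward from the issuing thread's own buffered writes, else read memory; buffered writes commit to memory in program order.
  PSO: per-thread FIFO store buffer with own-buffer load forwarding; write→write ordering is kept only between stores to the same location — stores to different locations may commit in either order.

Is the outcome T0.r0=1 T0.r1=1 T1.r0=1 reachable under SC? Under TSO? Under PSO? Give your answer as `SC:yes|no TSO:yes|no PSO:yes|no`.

outcome vector order: (T0.r0,T0.r1,T1.r0)
under SC → (0,1,0), (0,1,1), (0,2,0), (0,2,1), (1,1,0), (1,2,0), (1,2,1)
under TSO → (0,1,0), (0,1,1), (0,2,0), (0,2,1), (1,1,0), (1,2,0), (1,2,1)
under PSO → (0,1,0), (0,1,1), (0,2,0), (0,2,1), (1,1,0), (1,1,1), (1,2,0), (1,2,1)
target (1,1,1) ∈ {PSO}

SC:no TSO:no PSO:yes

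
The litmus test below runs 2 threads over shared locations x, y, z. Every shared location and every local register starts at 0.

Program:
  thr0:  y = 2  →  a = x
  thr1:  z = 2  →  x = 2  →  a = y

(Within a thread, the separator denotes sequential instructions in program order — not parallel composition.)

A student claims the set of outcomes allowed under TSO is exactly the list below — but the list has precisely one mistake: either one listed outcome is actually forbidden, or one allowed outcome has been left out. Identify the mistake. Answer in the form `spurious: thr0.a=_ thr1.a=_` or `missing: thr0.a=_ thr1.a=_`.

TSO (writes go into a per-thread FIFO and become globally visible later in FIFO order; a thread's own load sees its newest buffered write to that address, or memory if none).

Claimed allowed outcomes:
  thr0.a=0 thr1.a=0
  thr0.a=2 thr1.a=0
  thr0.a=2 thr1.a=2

outcome vector order: (thr0.a,thr1.a)
TSO (4): 0/0 0/2 2/0 2/2
TSO∖claimed = {0/2}

missing: thr0.a=0 thr1.a=2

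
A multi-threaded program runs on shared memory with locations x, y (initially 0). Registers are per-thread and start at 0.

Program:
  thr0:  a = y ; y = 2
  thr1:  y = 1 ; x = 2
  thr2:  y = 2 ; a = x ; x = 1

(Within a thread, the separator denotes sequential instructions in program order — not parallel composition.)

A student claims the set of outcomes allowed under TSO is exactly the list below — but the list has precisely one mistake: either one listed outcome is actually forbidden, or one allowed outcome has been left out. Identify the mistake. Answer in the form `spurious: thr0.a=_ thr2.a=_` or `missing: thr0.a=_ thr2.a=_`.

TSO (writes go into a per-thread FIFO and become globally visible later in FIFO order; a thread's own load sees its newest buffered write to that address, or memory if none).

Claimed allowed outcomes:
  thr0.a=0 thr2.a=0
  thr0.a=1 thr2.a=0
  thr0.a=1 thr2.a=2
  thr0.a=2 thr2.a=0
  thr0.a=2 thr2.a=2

missing: thr0.a=0 thr2.a=2

outcome vector order: (thr0.a,thr2.a)
under TSO → 0/0; 0/2; 1/0; 1/2; 2/0; 2/2
TSO∖claimed = {0/2}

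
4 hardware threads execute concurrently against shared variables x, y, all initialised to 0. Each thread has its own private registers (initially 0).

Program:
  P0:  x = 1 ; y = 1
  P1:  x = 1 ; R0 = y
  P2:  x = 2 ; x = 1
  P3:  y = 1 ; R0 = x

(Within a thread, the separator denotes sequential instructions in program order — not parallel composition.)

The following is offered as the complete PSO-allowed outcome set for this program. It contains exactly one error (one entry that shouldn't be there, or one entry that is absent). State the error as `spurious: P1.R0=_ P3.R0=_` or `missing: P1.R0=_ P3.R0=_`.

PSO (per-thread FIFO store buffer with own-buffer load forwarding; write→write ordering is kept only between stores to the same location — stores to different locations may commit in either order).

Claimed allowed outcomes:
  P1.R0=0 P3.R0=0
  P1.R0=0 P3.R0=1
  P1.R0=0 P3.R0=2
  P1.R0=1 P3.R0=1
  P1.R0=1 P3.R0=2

missing: P1.R0=1 P3.R0=0

outcome vector order: (P1.R0,P3.R0)
[PSO] allowed = {<0 0>, <0 1>, <0 2>, <1 0>, <1 1>, <1 2>}
PSO∖claimed = {<1 0>}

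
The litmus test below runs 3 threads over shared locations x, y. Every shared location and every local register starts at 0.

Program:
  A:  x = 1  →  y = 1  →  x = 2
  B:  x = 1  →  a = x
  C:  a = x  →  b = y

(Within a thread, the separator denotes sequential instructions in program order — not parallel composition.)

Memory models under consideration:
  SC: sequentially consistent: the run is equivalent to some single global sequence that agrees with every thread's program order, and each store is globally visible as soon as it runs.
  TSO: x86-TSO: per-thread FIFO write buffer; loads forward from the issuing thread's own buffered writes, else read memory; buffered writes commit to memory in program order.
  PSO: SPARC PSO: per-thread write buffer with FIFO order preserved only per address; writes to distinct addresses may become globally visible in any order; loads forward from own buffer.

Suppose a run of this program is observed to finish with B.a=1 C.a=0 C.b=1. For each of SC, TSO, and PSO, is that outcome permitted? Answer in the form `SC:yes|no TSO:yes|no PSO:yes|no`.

outcome vector order: (B.a,C.a,C.b)
SC (10): <1 0 0> <1 0 1> <1 1 0> <1 1 1> <1 2 1> <2 0 0> <2 0 1> <2 1 0> <2 1 1> <2 2 1>
TSO (10): <1 0 0> <1 0 1> <1 1 0> <1 1 1> <1 2 1> <2 0 0> <2 0 1> <2 1 0> <2 1 1> <2 2 1>
PSO (12): <1 0 0> <1 0 1> <1 1 0> <1 1 1> <1 2 0> <1 2 1> <2 0 0> <2 0 1> <2 1 0> <2 1 1> <2 2 0> <2 2 1>
target <1 0 1> ∈ {SC,TSO,PSO}

SC:yes TSO:yes PSO:yes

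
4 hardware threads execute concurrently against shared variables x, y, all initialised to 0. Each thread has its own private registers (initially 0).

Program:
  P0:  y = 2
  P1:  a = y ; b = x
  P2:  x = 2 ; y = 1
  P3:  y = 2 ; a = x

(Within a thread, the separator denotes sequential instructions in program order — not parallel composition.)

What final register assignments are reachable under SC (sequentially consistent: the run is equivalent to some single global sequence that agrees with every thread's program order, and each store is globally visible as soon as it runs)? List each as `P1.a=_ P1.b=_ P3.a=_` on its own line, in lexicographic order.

outcome vector order: (P1.a,P1.b,P3.a)
|SC outcomes| = 10

P1.a=0 P1.b=0 P3.a=0
P1.a=0 P1.b=0 P3.a=2
P1.a=0 P1.b=2 P3.a=0
P1.a=0 P1.b=2 P3.a=2
P1.a=1 P1.b=2 P3.a=0
P1.a=1 P1.b=2 P3.a=2
P1.a=2 P1.b=0 P3.a=0
P1.a=2 P1.b=0 P3.a=2
P1.a=2 P1.b=2 P3.a=0
P1.a=2 P1.b=2 P3.a=2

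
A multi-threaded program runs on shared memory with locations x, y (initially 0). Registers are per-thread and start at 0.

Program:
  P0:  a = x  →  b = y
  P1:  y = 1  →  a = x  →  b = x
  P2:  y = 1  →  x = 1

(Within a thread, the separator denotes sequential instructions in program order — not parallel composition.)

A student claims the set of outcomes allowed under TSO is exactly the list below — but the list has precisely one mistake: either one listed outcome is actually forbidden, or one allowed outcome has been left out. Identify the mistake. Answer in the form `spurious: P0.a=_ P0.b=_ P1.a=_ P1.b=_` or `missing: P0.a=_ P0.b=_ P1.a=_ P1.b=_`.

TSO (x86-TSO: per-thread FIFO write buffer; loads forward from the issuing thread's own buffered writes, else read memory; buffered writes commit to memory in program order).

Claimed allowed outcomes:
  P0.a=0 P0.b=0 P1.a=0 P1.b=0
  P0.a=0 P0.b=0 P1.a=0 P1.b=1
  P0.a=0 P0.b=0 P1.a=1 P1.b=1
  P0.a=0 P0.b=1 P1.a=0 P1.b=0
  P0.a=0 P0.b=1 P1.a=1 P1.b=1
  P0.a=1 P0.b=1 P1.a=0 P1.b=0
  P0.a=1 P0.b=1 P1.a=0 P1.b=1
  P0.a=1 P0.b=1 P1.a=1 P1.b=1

outcome vector order: (P0.a,P0.b,P1.a,P1.b)
TSO: 9 outcomes — {0/0/0/0; 0/0/0/1; 0/0/1/1; 0/1/0/0; 0/1/0/1; 0/1/1/1; 1/1/0/0; 1/1/0/1; 1/1/1/1}
TSO∖claimed = {0/1/0/1}

missing: P0.a=0 P0.b=1 P1.a=0 P1.b=1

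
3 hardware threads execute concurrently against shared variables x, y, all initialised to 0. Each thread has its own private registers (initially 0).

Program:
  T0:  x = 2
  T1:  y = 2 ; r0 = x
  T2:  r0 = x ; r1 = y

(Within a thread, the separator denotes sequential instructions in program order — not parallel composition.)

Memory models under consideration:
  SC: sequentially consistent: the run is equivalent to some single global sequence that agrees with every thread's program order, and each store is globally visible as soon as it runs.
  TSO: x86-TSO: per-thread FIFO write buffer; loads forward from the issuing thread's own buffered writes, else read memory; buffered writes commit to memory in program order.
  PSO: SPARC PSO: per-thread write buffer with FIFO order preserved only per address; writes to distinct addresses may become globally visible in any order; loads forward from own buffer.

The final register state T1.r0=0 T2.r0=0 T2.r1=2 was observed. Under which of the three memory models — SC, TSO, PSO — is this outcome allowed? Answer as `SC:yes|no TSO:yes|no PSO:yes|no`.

SC:yes TSO:yes PSO:yes

outcome vector order: (T1.r0,T2.r0,T2.r1)
SC: 7 outcomes — {<0 0 0>; <0 0 2>; <0 2 2>; <2 0 0>; <2 0 2>; <2 2 0>; <2 2 2>}
TSO: 8 outcomes — {<0 0 0>; <0 0 2>; <0 2 0>; <0 2 2>; <2 0 0>; <2 0 2>; <2 2 0>; <2 2 2>}
PSO: 8 outcomes — {<0 0 0>; <0 0 2>; <0 2 0>; <0 2 2>; <2 0 0>; <2 0 2>; <2 2 0>; <2 2 2>}
target <0 0 2> ∈ {SC,TSO,PSO}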